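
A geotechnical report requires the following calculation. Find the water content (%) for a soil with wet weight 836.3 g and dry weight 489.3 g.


Using w = (m_wet - m_dry) / m_dry * 100
m_wet - m_dry = 836.3 - 489.3 = 347.0 g
w = 347.0 / 489.3 * 100
w = 70.92 %


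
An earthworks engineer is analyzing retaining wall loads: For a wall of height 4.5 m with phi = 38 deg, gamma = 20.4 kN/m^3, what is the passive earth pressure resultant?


Compute passive earth pressure coefficient:
Kp = tan^2(45 + phi/2) = tan^2(64.0) = 4.203746
Compute passive force:
Pp = 0.5 * Kp * gamma * H^2
Pp = 0.5 * 4.203746 * 20.4 * 4.5^2
Pp = 868.28 kN/m


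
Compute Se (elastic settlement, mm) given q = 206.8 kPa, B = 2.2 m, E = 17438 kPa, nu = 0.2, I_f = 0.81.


Result: 20.288 mm

Derivation:
Using Se = q * B * (1 - nu^2) * I_f / E
1 - nu^2 = 1 - 0.2^2 = 0.96
Se = 206.8 * 2.2 * 0.96 * 0.81 / 17438
Se = 0.020288 m
Convert to mm: Se = 0.020288 * 1000 = 20.288 mm


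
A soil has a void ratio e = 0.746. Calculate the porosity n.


Result: 0.4273

Derivation:
Using the relation n = e / (1 + e)
n = 0.746 / (1 + 0.746)
n = 0.746 / 1.746
n = 0.4273


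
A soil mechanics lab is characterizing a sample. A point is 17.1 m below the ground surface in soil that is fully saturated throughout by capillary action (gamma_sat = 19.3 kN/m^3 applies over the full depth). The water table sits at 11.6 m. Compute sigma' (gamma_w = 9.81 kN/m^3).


Result: 276.08 kPa

Derivation:
Total stress = gamma_sat * depth
sigma = 19.3 * 17.1 = 330.03 kPa
Pore water pressure u = gamma_w * (depth - d_wt)
u = 9.81 * (17.1 - 11.6) = 53.955 kPa
Effective stress = sigma - u
sigma' = 330.03 - 53.955 = 276.08 kPa


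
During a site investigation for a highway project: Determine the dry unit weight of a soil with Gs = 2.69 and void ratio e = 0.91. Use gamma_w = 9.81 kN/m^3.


Using gamma_d = Gs * gamma_w / (1 + e)
gamma_d = 2.69 * 9.81 / (1 + 0.91)
gamma_d = 2.69 * 9.81 / 1.91
gamma_d = 13.816 kN/m^3


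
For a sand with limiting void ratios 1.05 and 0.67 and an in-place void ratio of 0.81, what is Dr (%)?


Using Dr = (e_max - e) / (e_max - e_min) * 100
e_max - e = 1.05 - 0.81 = 0.24
e_max - e_min = 1.05 - 0.67 = 0.38
Dr = 0.24 / 0.38 * 100
Dr = 63.16 %


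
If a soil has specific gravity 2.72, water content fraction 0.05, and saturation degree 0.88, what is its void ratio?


Using the relation e = Gs * w / S
e = 2.72 * 0.05 / 0.88
e = 0.1545


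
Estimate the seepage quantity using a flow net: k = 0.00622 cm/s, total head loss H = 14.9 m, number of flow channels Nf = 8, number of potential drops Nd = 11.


Result: 0.000674 m^3/s per m

Derivation:
Convert k to m/s for unit consistency with H:
k = 0.00622 cm/s = 0.00622 / 100 m/s = 6.22e-05 m/s
Using q = k * H * Nf / Nd
Nf / Nd = 8 / 11 = 0.7273
q = 6.22e-05 * 14.9 * 0.7273
q = 0.000674 m^3/s per m


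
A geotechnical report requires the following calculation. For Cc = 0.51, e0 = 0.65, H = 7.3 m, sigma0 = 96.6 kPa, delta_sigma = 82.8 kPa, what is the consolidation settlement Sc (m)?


Using Sc = Cc * H / (1 + e0) * log10((sigma0 + delta_sigma) / sigma0)
Stress ratio = (96.6 + 82.8) / 96.6 = 1.85714
log10(1.85714) = 0.268845
Cc * H / (1 + e0) = 0.51 * 7.3 / (1 + 0.65) = 2.25636
Sc = 2.25636 * 0.268845
Sc = 0.6066 m


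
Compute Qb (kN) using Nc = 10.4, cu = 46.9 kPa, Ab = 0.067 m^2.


Using Qb = Nc * cu * Ab
Qb = 10.4 * 46.9 * 0.067
Qb = 32.68 kN


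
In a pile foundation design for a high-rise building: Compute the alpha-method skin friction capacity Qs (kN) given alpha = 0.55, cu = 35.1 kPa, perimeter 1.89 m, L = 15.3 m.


Result: 558.24 kN

Derivation:
Using Qs = alpha * cu * perimeter * L
Qs = 0.55 * 35.1 * 1.89 * 15.3
Qs = 558.24 kN


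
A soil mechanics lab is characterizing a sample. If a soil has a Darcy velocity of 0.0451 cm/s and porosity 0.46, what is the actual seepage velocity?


Result: 0.09804 cm/s

Derivation:
Using v_s = v_d / n
v_s = 0.0451 / 0.46
v_s = 0.09804 cm/s


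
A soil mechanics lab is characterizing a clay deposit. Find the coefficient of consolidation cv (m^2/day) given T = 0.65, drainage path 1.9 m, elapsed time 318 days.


Using cv = T * H_dr^2 / t
H_dr^2 = 1.9^2 = 3.61
cv = 0.65 * 3.61 / 318
cv = 0.00738 m^2/day


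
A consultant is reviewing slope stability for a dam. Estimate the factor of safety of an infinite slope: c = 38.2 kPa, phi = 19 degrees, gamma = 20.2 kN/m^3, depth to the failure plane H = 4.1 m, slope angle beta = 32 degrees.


Using Fs = c / (gamma*H*sin(beta)*cos(beta)) + tan(phi)/tan(beta)
Cohesion contribution = 38.2 / (20.2*4.1*sin(32)*cos(32))
Cohesion contribution = 1.02636
Friction contribution = tan(19)/tan(32) = 0.551039
Fs = 1.02636 + 0.551039
Fs = 1.577


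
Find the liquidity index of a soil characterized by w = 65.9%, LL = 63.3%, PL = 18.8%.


Result: 1.058

Derivation:
First compute the plasticity index:
PI = LL - PL = 63.3 - 18.8 = 44.5
Then compute the liquidity index:
LI = (w - PL) / PI
LI = (65.9 - 18.8) / 44.5
LI = 1.058


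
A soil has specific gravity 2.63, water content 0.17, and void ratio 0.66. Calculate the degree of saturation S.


Result: 0.6774

Derivation:
Using S = Gs * w / e
S = 2.63 * 0.17 / 0.66
S = 0.6774


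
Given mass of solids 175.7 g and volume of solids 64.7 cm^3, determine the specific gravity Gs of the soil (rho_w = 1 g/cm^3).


Result: 2.716

Derivation:
Using Gs = m_s / (V_s * rho_w)
Since rho_w = 1 g/cm^3:
Gs = 175.7 / 64.7
Gs = 2.716


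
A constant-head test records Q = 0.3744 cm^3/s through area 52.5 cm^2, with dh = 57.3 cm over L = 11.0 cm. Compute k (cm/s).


Compute hydraulic gradient:
i = dh / L = 57.3 / 11.0 = 5.20909
Then apply Darcy's law:
k = Q / (A * i)
k = 0.3744 / (52.5 * 5.20909)
k = 0.3744 / 273.477
k = 0.001369 cm/s


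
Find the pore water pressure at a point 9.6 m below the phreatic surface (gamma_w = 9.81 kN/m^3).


Using u = gamma_w * h_w
u = 9.81 * 9.6
u = 94.18 kPa


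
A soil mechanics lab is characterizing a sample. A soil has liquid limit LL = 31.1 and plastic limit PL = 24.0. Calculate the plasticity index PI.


Result: 7.1

Derivation:
Using PI = LL - PL
PI = 31.1 - 24.0
PI = 7.1


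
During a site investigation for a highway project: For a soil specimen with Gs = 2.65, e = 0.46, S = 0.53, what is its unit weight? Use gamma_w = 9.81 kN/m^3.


Using gamma = gamma_w * (Gs + S*e) / (1 + e)
Numerator: Gs + S*e = 2.65 + 0.53*0.46 = 2.8938
Denominator: 1 + e = 1 + 0.46 = 1.46
gamma = 9.81 * 2.8938 / 1.46
gamma = 19.444 kN/m^3


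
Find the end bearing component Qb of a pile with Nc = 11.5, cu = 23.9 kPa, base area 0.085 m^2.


Using Qb = Nc * cu * Ab
Qb = 11.5 * 23.9 * 0.085
Qb = 23.36 kN


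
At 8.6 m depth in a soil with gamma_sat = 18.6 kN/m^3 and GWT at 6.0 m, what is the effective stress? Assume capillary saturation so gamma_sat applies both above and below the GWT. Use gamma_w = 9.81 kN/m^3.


Total stress = gamma_sat * depth
sigma = 18.6 * 8.6 = 159.96 kPa
Pore water pressure u = gamma_w * (depth - d_wt)
u = 9.81 * (8.6 - 6.0) = 25.506 kPa
Effective stress = sigma - u
sigma' = 159.96 - 25.506 = 134.45 kPa


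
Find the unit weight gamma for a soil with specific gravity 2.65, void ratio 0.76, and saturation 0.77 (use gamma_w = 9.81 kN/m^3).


Using gamma = gamma_w * (Gs + S*e) / (1 + e)
Numerator: Gs + S*e = 2.65 + 0.77*0.76 = 3.2352
Denominator: 1 + e = 1 + 0.76 = 1.76
gamma = 9.81 * 3.2352 / 1.76
gamma = 18.033 kN/m^3


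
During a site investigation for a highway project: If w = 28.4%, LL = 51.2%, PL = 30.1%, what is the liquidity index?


First compute the plasticity index:
PI = LL - PL = 51.2 - 30.1 = 21.1
Then compute the liquidity index:
LI = (w - PL) / PI
LI = (28.4 - 30.1) / 21.1
LI = -0.081


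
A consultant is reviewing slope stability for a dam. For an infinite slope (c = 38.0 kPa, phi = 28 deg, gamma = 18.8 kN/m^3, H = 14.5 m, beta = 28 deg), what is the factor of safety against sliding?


Using Fs = c / (gamma*H*sin(beta)*cos(beta)) + tan(phi)/tan(beta)
Cohesion contribution = 38.0 / (18.8*14.5*sin(28)*cos(28))
Cohesion contribution = 0.33629
Friction contribution = tan(28)/tan(28) = 1
Fs = 0.33629 + 1
Fs = 1.336


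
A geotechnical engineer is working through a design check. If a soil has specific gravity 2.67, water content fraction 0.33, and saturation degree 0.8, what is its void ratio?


Using the relation e = Gs * w / S
e = 2.67 * 0.33 / 0.8
e = 1.1014


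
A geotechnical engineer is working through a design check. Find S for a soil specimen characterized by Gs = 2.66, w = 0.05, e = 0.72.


Result: 0.1847

Derivation:
Using S = Gs * w / e
S = 2.66 * 0.05 / 0.72
S = 0.1847


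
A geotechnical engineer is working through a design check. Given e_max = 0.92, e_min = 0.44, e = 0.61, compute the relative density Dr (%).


Result: 64.58 %

Derivation:
Using Dr = (e_max - e) / (e_max - e_min) * 100
e_max - e = 0.92 - 0.61 = 0.31
e_max - e_min = 0.92 - 0.44 = 0.48
Dr = 0.31 / 0.48 * 100
Dr = 64.58 %


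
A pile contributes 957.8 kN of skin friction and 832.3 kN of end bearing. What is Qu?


Result: 1790.1 kN

Derivation:
Using Qu = Qf + Qb
Qu = 957.8 + 832.3
Qu = 1790.1 kN


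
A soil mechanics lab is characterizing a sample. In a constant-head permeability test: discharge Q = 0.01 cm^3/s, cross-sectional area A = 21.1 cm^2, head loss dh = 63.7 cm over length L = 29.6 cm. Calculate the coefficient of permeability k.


Result: 0.00022 cm/s

Derivation:
Compute hydraulic gradient:
i = dh / L = 63.7 / 29.6 = 2.15203
Then apply Darcy's law:
k = Q / (A * i)
k = 0.01 / (21.1 * 2.15203)
k = 0.01 / 45.4078
k = 0.00022 cm/s


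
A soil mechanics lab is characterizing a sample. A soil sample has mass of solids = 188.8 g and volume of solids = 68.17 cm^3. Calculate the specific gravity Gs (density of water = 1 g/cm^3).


Result: 2.77

Derivation:
Using Gs = m_s / (V_s * rho_w)
Since rho_w = 1 g/cm^3:
Gs = 188.8 / 68.17
Gs = 2.77


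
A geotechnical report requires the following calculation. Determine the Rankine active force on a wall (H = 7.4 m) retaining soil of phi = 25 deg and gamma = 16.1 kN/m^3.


Result: 178.91 kN/m

Derivation:
Compute active earth pressure coefficient:
Ka = tan^2(45 - phi/2) = tan^2(32.5) = 0.405859
Compute active force:
Pa = 0.5 * Ka * gamma * H^2
Pa = 0.5 * 0.405859 * 16.1 * 7.4^2
Pa = 178.91 kN/m


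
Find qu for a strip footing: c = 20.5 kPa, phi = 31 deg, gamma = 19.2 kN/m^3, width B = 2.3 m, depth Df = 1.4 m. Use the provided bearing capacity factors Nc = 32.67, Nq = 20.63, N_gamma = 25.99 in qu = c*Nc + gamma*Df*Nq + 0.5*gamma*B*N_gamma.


Result: 1798.13 kPa

Derivation:
Compute qu = c*Nc + gamma*Df*Nq + 0.5*gamma*B*N_gamma
Term 1: 20.5 * 32.67 = 669.735
Term 2: 19.2 * 1.4 * 20.63 = 554.5344
Term 3: 0.5 * 19.2 * 2.3 * 25.99 = 573.8592
qu = 669.735 + 554.5344 + 573.8592
qu = 1798.13 kPa


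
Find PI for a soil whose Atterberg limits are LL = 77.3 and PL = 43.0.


Result: 34.3

Derivation:
Using PI = LL - PL
PI = 77.3 - 43.0
PI = 34.3


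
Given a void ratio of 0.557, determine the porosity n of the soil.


Using the relation n = e / (1 + e)
n = 0.557 / (1 + 0.557)
n = 0.557 / 1.557
n = 0.3577


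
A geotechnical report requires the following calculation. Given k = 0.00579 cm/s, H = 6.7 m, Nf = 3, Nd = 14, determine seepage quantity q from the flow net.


Convert k to m/s for unit consistency with H:
k = 0.00579 cm/s = 0.00579 / 100 m/s = 5.79e-05 m/s
Using q = k * H * Nf / Nd
Nf / Nd = 3 / 14 = 0.2143
q = 5.79e-05 * 6.7 * 0.2143
q = 8.313e-05 m^3/s per m


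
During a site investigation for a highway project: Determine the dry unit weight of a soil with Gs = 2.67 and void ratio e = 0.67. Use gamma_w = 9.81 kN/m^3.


Result: 15.684 kN/m^3

Derivation:
Using gamma_d = Gs * gamma_w / (1 + e)
gamma_d = 2.67 * 9.81 / (1 + 0.67)
gamma_d = 2.67 * 9.81 / 1.67
gamma_d = 15.684 kN/m^3


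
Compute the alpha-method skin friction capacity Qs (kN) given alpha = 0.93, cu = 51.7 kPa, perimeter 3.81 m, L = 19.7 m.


Using Qs = alpha * cu * perimeter * L
Qs = 0.93 * 51.7 * 3.81 * 19.7
Qs = 3608.82 kN


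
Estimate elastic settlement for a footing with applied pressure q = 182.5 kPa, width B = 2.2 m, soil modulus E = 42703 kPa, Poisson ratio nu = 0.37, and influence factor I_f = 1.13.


Using Se = q * B * (1 - nu^2) * I_f / E
1 - nu^2 = 1 - 0.37^2 = 0.8631
Se = 182.5 * 2.2 * 0.8631 * 1.13 / 42703
Se = 0.009170 m
Convert to mm: Se = 0.009170 * 1000 = 9.17 mm


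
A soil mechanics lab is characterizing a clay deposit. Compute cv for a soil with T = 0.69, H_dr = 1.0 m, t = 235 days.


Using cv = T * H_dr^2 / t
H_dr^2 = 1.0^2 = 1.0
cv = 0.69 * 1.0 / 235
cv = 0.00294 m^2/day


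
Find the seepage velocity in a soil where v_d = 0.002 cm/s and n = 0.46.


Using v_s = v_d / n
v_s = 0.002 / 0.46
v_s = 0.00435 cm/s


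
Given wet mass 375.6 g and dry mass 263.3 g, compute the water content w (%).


Using w = (m_wet - m_dry) / m_dry * 100
m_wet - m_dry = 375.6 - 263.3 = 112.3 g
w = 112.3 / 263.3 * 100
w = 42.65 %


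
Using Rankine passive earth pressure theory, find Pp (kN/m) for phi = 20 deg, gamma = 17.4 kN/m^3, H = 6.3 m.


Result: 704.28 kN/m

Derivation:
Compute passive earth pressure coefficient:
Kp = tan^2(45 + phi/2) = tan^2(55.0) = 2.039607
Compute passive force:
Pp = 0.5 * Kp * gamma * H^2
Pp = 0.5 * 2.039607 * 17.4 * 6.3^2
Pp = 704.28 kN/m


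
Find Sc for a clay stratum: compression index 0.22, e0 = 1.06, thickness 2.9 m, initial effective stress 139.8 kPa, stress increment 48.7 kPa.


Using Sc = Cc * H / (1 + e0) * log10((sigma0 + delta_sigma) / sigma0)
Stress ratio = (139.8 + 48.7) / 139.8 = 1.34835
log10(1.34835) = 0.129804
Cc * H / (1 + e0) = 0.22 * 2.9 / (1 + 1.06) = 0.309709
Sc = 0.309709 * 0.129804
Sc = 0.0402 m


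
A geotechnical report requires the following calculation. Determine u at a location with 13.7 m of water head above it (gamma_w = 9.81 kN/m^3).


Result: 134.4 kPa

Derivation:
Using u = gamma_w * h_w
u = 9.81 * 13.7
u = 134.4 kPa


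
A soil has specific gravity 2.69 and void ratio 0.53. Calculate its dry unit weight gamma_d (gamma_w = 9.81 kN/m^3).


Using gamma_d = Gs * gamma_w / (1 + e)
gamma_d = 2.69 * 9.81 / (1 + 0.53)
gamma_d = 2.69 * 9.81 / 1.53
gamma_d = 17.248 kN/m^3


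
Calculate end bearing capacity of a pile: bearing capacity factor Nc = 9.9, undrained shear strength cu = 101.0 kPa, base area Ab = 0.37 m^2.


Result: 369.96 kN

Derivation:
Using Qb = Nc * cu * Ab
Qb = 9.9 * 101.0 * 0.37
Qb = 369.96 kN


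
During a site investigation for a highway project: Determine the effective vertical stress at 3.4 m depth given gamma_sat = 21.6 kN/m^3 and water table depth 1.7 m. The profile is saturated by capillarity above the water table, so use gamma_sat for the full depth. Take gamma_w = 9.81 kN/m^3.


Total stress = gamma_sat * depth
sigma = 21.6 * 3.4 = 73.44 kPa
Pore water pressure u = gamma_w * (depth - d_wt)
u = 9.81 * (3.4 - 1.7) = 16.677 kPa
Effective stress = sigma - u
sigma' = 73.44 - 16.677 = 56.76 kPa


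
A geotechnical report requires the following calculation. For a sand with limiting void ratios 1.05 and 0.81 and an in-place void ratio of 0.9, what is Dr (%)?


Using Dr = (e_max - e) / (e_max - e_min) * 100
e_max - e = 1.05 - 0.9 = 0.15
e_max - e_min = 1.05 - 0.81 = 0.24
Dr = 0.15 / 0.24 * 100
Dr = 62.5 %


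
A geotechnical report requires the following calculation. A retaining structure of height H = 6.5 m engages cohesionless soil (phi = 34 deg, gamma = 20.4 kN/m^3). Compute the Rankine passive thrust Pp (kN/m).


Compute passive earth pressure coefficient:
Kp = tan^2(45 + phi/2) = tan^2(62.0) = 3.537132
Compute passive force:
Pp = 0.5 * Kp * gamma * H^2
Pp = 0.5 * 3.537132 * 20.4 * 6.5^2
Pp = 1524.33 kN/m


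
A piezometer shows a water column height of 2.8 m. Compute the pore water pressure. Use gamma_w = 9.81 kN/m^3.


Result: 27.47 kPa

Derivation:
Using u = gamma_w * h_w
u = 9.81 * 2.8
u = 27.47 kPa


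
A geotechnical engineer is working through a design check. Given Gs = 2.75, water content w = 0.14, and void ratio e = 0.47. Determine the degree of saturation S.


Using S = Gs * w / e
S = 2.75 * 0.14 / 0.47
S = 0.8191


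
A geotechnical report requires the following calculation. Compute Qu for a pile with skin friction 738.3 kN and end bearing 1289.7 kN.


Result: 2028.0 kN

Derivation:
Using Qu = Qf + Qb
Qu = 738.3 + 1289.7
Qu = 2028.0 kN


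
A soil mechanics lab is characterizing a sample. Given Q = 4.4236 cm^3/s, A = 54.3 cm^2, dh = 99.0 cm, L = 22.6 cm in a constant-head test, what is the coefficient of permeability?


Compute hydraulic gradient:
i = dh / L = 99.0 / 22.6 = 4.38053
Then apply Darcy's law:
k = Q / (A * i)
k = 4.4236 / (54.3 * 4.38053)
k = 4.4236 / 237.863
k = 0.018597 cm/s


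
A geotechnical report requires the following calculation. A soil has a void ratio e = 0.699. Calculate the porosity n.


Result: 0.4114

Derivation:
Using the relation n = e / (1 + e)
n = 0.699 / (1 + 0.699)
n = 0.699 / 1.699
n = 0.4114


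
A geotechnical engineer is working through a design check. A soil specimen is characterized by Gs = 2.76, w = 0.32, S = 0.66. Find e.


Result: 1.3382

Derivation:
Using the relation e = Gs * w / S
e = 2.76 * 0.32 / 0.66
e = 1.3382


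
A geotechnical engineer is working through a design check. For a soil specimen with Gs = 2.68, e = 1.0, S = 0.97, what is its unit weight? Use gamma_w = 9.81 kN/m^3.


Using gamma = gamma_w * (Gs + S*e) / (1 + e)
Numerator: Gs + S*e = 2.68 + 0.97*1.0 = 3.65
Denominator: 1 + e = 1 + 1.0 = 2.0
gamma = 9.81 * 3.65 / 2.0
gamma = 17.903 kN/m^3


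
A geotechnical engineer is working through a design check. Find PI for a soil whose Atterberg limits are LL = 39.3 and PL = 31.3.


Using PI = LL - PL
PI = 39.3 - 31.3
PI = 8.0


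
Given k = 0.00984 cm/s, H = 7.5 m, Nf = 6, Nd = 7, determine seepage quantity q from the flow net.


Result: 0.0006326 m^3/s per m

Derivation:
Convert k to m/s for unit consistency with H:
k = 0.00984 cm/s = 0.00984 / 100 m/s = 9.84e-05 m/s
Using q = k * H * Nf / Nd
Nf / Nd = 6 / 7 = 0.8571
q = 9.84e-05 * 7.5 * 0.8571
q = 0.0006326 m^3/s per m


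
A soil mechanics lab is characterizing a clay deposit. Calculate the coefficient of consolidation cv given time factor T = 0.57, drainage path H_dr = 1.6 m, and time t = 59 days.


Using cv = T * H_dr^2 / t
H_dr^2 = 1.6^2 = 2.56
cv = 0.57 * 2.56 / 59
cv = 0.02473 m^2/day


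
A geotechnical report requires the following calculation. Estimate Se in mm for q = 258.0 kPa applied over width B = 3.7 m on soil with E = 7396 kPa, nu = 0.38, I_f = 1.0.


Result: 110.432 mm

Derivation:
Using Se = q * B * (1 - nu^2) * I_f / E
1 - nu^2 = 1 - 0.38^2 = 0.8556
Se = 258.0 * 3.7 * 0.8556 * 1.0 / 7396
Se = 0.110432 m
Convert to mm: Se = 0.110432 * 1000 = 110.432 mm


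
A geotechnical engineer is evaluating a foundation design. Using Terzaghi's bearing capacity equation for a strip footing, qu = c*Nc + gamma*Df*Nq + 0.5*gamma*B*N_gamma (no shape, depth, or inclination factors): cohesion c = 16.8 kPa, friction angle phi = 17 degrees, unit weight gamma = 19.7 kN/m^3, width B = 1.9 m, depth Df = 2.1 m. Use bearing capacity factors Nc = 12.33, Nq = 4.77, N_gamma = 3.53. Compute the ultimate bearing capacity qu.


Compute qu = c*Nc + gamma*Df*Nq + 0.5*gamma*B*N_gamma
Term 1: 16.8 * 12.33 = 207.144
Term 2: 19.7 * 2.1 * 4.77 = 197.3349
Term 3: 0.5 * 19.7 * 1.9 * 3.53 = 66.06395
qu = 207.144 + 197.3349 + 66.06395
qu = 470.54 kPa


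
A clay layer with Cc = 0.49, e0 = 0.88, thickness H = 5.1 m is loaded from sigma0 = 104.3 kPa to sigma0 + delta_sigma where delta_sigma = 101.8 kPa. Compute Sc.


Using Sc = Cc * H / (1 + e0) * log10((sigma0 + delta_sigma) / sigma0)
Stress ratio = (104.3 + 101.8) / 104.3 = 1.97603
log10(1.97603) = 0.295794
Cc * H / (1 + e0) = 0.49 * 5.1 / (1 + 0.88) = 1.32926
Sc = 1.32926 * 0.295794
Sc = 0.3932 m


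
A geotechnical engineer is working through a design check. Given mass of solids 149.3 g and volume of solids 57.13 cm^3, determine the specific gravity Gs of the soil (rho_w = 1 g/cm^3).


Using Gs = m_s / (V_s * rho_w)
Since rho_w = 1 g/cm^3:
Gs = 149.3 / 57.13
Gs = 2.613


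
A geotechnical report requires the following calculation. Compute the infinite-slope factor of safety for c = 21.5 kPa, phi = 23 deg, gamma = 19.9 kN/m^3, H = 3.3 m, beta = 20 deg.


Using Fs = c / (gamma*H*sin(beta)*cos(beta)) + tan(phi)/tan(beta)
Cohesion contribution = 21.5 / (19.9*3.3*sin(20)*cos(20))
Cohesion contribution = 1.01867
Friction contribution = tan(23)/tan(20) = 1.16623
Fs = 1.01867 + 1.16623
Fs = 2.185


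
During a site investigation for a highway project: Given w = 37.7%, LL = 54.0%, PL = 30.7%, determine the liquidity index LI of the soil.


First compute the plasticity index:
PI = LL - PL = 54.0 - 30.7 = 23.3
Then compute the liquidity index:
LI = (w - PL) / PI
LI = (37.7 - 30.7) / 23.3
LI = 0.3


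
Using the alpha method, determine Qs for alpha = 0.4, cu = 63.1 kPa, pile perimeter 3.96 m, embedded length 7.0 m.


Using Qs = alpha * cu * perimeter * L
Qs = 0.4 * 63.1 * 3.96 * 7.0
Qs = 699.65 kN


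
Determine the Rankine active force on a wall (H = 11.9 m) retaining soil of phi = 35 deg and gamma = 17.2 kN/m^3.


Compute active earth pressure coefficient:
Ka = tan^2(45 - phi/2) = tan^2(27.5) = 0.27099
Compute active force:
Pa = 0.5 * Ka * gamma * H^2
Pa = 0.5 * 0.27099 * 17.2 * 11.9^2
Pa = 330.02 kN/m


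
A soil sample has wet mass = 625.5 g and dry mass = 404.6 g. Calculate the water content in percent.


Using w = (m_wet - m_dry) / m_dry * 100
m_wet - m_dry = 625.5 - 404.6 = 220.9 g
w = 220.9 / 404.6 * 100
w = 54.6 %


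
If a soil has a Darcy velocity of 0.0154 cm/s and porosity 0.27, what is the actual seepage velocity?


Using v_s = v_d / n
v_s = 0.0154 / 0.27
v_s = 0.05704 cm/s


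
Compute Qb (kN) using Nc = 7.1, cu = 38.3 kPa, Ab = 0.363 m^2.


Using Qb = Nc * cu * Ab
Qb = 7.1 * 38.3 * 0.363
Qb = 98.71 kN


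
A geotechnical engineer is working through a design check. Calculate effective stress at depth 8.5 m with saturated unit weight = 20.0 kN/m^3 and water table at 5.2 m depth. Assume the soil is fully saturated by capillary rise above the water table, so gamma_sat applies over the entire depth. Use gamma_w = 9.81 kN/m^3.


Total stress = gamma_sat * depth
sigma = 20.0 * 8.5 = 170.0 kPa
Pore water pressure u = gamma_w * (depth - d_wt)
u = 9.81 * (8.5 - 5.2) = 32.373 kPa
Effective stress = sigma - u
sigma' = 170.0 - 32.373 = 137.63 kPa


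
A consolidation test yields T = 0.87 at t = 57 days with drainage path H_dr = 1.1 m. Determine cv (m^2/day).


Result: 0.01847 m^2/day

Derivation:
Using cv = T * H_dr^2 / t
H_dr^2 = 1.1^2 = 1.21
cv = 0.87 * 1.21 / 57
cv = 0.01847 m^2/day


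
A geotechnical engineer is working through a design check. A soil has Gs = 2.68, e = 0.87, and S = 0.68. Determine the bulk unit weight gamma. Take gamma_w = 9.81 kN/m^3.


Using gamma = gamma_w * (Gs + S*e) / (1 + e)
Numerator: Gs + S*e = 2.68 + 0.68*0.87 = 3.2716
Denominator: 1 + e = 1 + 0.87 = 1.87
gamma = 9.81 * 3.2716 / 1.87
gamma = 17.163 kN/m^3


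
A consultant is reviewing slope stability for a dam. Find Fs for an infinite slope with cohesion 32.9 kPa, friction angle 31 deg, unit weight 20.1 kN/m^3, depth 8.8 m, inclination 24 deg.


Result: 1.85

Derivation:
Using Fs = c / (gamma*H*sin(beta)*cos(beta)) + tan(phi)/tan(beta)
Cohesion contribution = 32.9 / (20.1*8.8*sin(24)*cos(24))
Cohesion contribution = 0.50058
Friction contribution = tan(31)/tan(24) = 1.34956
Fs = 0.50058 + 1.34956
Fs = 1.85


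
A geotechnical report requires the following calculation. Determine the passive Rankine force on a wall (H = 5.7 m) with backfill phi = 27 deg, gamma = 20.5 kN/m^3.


Result: 886.82 kN/m

Derivation:
Compute passive earth pressure coefficient:
Kp = tan^2(45 + phi/2) = tan^2(58.5) = 2.66294
Compute passive force:
Pp = 0.5 * Kp * gamma * H^2
Pp = 0.5 * 2.66294 * 20.5 * 5.7^2
Pp = 886.82 kN/m


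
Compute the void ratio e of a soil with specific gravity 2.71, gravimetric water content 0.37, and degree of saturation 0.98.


Using the relation e = Gs * w / S
e = 2.71 * 0.37 / 0.98
e = 1.0232


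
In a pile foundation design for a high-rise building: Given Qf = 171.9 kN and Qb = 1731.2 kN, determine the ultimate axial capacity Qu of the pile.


Using Qu = Qf + Qb
Qu = 171.9 + 1731.2
Qu = 1903.1 kN


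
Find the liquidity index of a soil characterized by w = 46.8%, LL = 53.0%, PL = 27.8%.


First compute the plasticity index:
PI = LL - PL = 53.0 - 27.8 = 25.2
Then compute the liquidity index:
LI = (w - PL) / PI
LI = (46.8 - 27.8) / 25.2
LI = 0.754


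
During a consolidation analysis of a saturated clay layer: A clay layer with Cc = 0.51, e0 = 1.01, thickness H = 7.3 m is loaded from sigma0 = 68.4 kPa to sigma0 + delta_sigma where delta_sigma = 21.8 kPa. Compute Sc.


Result: 0.2225 m

Derivation:
Using Sc = Cc * H / (1 + e0) * log10((sigma0 + delta_sigma) / sigma0)
Stress ratio = (68.4 + 21.8) / 68.4 = 1.31871
log10(1.31871) = 0.12015
Cc * H / (1 + e0) = 0.51 * 7.3 / (1 + 1.01) = 1.85224
Sc = 1.85224 * 0.12015
Sc = 0.2225 m


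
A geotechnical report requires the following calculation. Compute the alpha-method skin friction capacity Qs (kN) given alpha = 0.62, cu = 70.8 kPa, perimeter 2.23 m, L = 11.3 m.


Using Qs = alpha * cu * perimeter * L
Qs = 0.62 * 70.8 * 2.23 * 11.3
Qs = 1106.14 kN


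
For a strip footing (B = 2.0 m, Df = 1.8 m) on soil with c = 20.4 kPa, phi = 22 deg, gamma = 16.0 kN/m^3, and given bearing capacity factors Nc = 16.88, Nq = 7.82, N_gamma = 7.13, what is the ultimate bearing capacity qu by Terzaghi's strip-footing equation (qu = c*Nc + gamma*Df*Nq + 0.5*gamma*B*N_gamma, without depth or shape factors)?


Result: 683.65 kPa

Derivation:
Compute qu = c*Nc + gamma*Df*Nq + 0.5*gamma*B*N_gamma
Term 1: 20.4 * 16.88 = 344.352
Term 2: 16.0 * 1.8 * 7.82 = 225.216
Term 3: 0.5 * 16.0 * 2.0 * 7.13 = 114.08
qu = 344.352 + 225.216 + 114.08
qu = 683.65 kPa


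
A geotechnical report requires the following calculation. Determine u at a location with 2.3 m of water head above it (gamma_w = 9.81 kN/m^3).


Using u = gamma_w * h_w
u = 9.81 * 2.3
u = 22.56 kPa


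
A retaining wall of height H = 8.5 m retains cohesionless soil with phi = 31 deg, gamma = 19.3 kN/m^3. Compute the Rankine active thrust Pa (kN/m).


Result: 223.18 kN/m

Derivation:
Compute active earth pressure coefficient:
Ka = tan^2(45 - phi/2) = tan^2(29.5) = 0.320099
Compute active force:
Pa = 0.5 * Ka * gamma * H^2
Pa = 0.5 * 0.320099 * 19.3 * 8.5^2
Pa = 223.18 kN/m


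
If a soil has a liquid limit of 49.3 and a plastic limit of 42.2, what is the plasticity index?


Result: 7.1

Derivation:
Using PI = LL - PL
PI = 49.3 - 42.2
PI = 7.1


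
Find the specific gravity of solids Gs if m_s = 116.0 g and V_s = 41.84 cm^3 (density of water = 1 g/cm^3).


Result: 2.772

Derivation:
Using Gs = m_s / (V_s * rho_w)
Since rho_w = 1 g/cm^3:
Gs = 116.0 / 41.84
Gs = 2.772


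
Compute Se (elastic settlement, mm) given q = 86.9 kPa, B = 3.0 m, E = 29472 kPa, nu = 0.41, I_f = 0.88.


Using Se = q * B * (1 - nu^2) * I_f / E
1 - nu^2 = 1 - 0.41^2 = 0.8319
Se = 86.9 * 3.0 * 0.8319 * 0.88 / 29472
Se = 0.006476 m
Convert to mm: Se = 0.006476 * 1000 = 6.476 mm


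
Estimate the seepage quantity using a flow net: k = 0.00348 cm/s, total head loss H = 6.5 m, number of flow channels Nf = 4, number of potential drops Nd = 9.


Convert k to m/s for unit consistency with H:
k = 0.00348 cm/s = 0.00348 / 100 m/s = 3.48e-05 m/s
Using q = k * H * Nf / Nd
Nf / Nd = 4 / 9 = 0.4444
q = 3.48e-05 * 6.5 * 0.4444
q = 0.0001005 m^3/s per m


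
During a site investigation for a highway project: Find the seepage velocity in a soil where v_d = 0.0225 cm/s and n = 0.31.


Using v_s = v_d / n
v_s = 0.0225 / 0.31
v_s = 0.07258 cm/s


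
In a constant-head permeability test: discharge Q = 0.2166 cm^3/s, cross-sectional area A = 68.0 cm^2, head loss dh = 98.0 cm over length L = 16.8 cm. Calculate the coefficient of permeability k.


Result: 0.000546 cm/s

Derivation:
Compute hydraulic gradient:
i = dh / L = 98.0 / 16.8 = 5.83333
Then apply Darcy's law:
k = Q / (A * i)
k = 0.2166 / (68.0 * 5.83333)
k = 0.2166 / 396.667
k = 0.000546 cm/s


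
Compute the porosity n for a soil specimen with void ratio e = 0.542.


Using the relation n = e / (1 + e)
n = 0.542 / (1 + 0.542)
n = 0.542 / 1.542
n = 0.3515


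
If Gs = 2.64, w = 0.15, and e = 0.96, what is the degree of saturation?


Result: 0.4125

Derivation:
Using S = Gs * w / e
S = 2.64 * 0.15 / 0.96
S = 0.4125


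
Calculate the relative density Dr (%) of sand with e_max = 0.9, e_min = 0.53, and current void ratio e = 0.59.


Using Dr = (e_max - e) / (e_max - e_min) * 100
e_max - e = 0.9 - 0.59 = 0.31
e_max - e_min = 0.9 - 0.53 = 0.37
Dr = 0.31 / 0.37 * 100
Dr = 83.78 %


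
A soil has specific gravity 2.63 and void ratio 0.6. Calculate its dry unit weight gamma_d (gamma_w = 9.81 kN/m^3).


Using gamma_d = Gs * gamma_w / (1 + e)
gamma_d = 2.63 * 9.81 / (1 + 0.6)
gamma_d = 2.63 * 9.81 / 1.6
gamma_d = 16.125 kN/m^3


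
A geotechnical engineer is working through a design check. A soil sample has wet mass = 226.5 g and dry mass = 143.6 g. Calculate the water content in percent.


Result: 57.73 %

Derivation:
Using w = (m_wet - m_dry) / m_dry * 100
m_wet - m_dry = 226.5 - 143.6 = 82.9 g
w = 82.9 / 143.6 * 100
w = 57.73 %


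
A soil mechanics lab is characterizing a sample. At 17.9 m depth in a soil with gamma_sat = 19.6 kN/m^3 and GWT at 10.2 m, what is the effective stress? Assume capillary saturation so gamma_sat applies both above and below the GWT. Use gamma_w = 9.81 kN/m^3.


Result: 275.3 kPa

Derivation:
Total stress = gamma_sat * depth
sigma = 19.6 * 17.9 = 350.84 kPa
Pore water pressure u = gamma_w * (depth - d_wt)
u = 9.81 * (17.9 - 10.2) = 75.537 kPa
Effective stress = sigma - u
sigma' = 350.84 - 75.537 = 275.3 kPa


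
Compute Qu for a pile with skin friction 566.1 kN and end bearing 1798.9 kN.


Using Qu = Qf + Qb
Qu = 566.1 + 1798.9
Qu = 2365.0 kN


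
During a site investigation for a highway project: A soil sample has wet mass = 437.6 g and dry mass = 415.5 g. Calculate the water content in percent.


Using w = (m_wet - m_dry) / m_dry * 100
m_wet - m_dry = 437.6 - 415.5 = 22.1 g
w = 22.1 / 415.5 * 100
w = 5.32 %


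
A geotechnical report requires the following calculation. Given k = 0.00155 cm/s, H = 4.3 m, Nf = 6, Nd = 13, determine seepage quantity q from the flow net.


Convert k to m/s for unit consistency with H:
k = 0.00155 cm/s = 0.00155 / 100 m/s = 1.55e-05 m/s
Using q = k * H * Nf / Nd
Nf / Nd = 6 / 13 = 0.4615
q = 1.55e-05 * 4.3 * 0.4615
q = 3.076e-05 m^3/s per m


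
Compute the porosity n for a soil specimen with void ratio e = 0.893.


Using the relation n = e / (1 + e)
n = 0.893 / (1 + 0.893)
n = 0.893 / 1.893
n = 0.4717


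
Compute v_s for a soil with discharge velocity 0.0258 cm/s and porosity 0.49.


Using v_s = v_d / n
v_s = 0.0258 / 0.49
v_s = 0.05265 cm/s


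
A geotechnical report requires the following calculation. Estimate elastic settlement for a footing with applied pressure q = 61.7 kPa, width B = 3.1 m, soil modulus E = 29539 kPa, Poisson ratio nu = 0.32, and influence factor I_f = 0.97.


Result: 5.638 mm

Derivation:
Using Se = q * B * (1 - nu^2) * I_f / E
1 - nu^2 = 1 - 0.32^2 = 0.8976
Se = 61.7 * 3.1 * 0.8976 * 0.97 / 29539
Se = 0.005638 m
Convert to mm: Se = 0.005638 * 1000 = 5.638 mm


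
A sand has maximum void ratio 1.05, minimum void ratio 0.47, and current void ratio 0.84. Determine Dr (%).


Using Dr = (e_max - e) / (e_max - e_min) * 100
e_max - e = 1.05 - 0.84 = 0.21
e_max - e_min = 1.05 - 0.47 = 0.58
Dr = 0.21 / 0.58 * 100
Dr = 36.21 %


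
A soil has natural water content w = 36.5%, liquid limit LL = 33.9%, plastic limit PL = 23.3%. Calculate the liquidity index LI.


First compute the plasticity index:
PI = LL - PL = 33.9 - 23.3 = 10.6
Then compute the liquidity index:
LI = (w - PL) / PI
LI = (36.5 - 23.3) / 10.6
LI = 1.245


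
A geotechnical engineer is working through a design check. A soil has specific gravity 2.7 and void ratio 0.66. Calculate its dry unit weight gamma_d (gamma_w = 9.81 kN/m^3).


Using gamma_d = Gs * gamma_w / (1 + e)
gamma_d = 2.7 * 9.81 / (1 + 0.66)
gamma_d = 2.7 * 9.81 / 1.66
gamma_d = 15.956 kN/m^3


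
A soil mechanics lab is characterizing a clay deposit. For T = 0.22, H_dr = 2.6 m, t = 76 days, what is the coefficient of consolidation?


Using cv = T * H_dr^2 / t
H_dr^2 = 2.6^2 = 6.76
cv = 0.22 * 6.76 / 76
cv = 0.01957 m^2/day


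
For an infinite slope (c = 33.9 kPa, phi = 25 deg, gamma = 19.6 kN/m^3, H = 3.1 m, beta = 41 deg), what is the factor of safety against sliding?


Using Fs = c / (gamma*H*sin(beta)*cos(beta)) + tan(phi)/tan(beta)
Cohesion contribution = 33.9 / (19.6*3.1*sin(41)*cos(41))
Cohesion contribution = 1.12683
Friction contribution = tan(25)/tan(41) = 0.536426
Fs = 1.12683 + 0.536426
Fs = 1.663


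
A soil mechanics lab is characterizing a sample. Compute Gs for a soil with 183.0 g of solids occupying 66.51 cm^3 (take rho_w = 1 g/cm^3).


Result: 2.751

Derivation:
Using Gs = m_s / (V_s * rho_w)
Since rho_w = 1 g/cm^3:
Gs = 183.0 / 66.51
Gs = 2.751


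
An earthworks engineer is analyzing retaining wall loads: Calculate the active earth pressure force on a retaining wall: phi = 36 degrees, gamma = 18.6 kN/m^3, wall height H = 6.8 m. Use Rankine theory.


Compute active earth pressure coefficient:
Ka = tan^2(45 - phi/2) = tan^2(27.0) = 0.259616
Compute active force:
Pa = 0.5 * Ka * gamma * H^2
Pa = 0.5 * 0.259616 * 18.6 * 6.8^2
Pa = 111.64 kN/m


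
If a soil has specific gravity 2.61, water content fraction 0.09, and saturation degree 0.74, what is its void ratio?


Using the relation e = Gs * w / S
e = 2.61 * 0.09 / 0.74
e = 0.3174


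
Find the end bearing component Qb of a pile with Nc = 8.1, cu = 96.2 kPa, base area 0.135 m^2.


Using Qb = Nc * cu * Ab
Qb = 8.1 * 96.2 * 0.135
Qb = 105.19 kN


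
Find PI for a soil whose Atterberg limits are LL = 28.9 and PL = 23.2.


Using PI = LL - PL
PI = 28.9 - 23.2
PI = 5.7


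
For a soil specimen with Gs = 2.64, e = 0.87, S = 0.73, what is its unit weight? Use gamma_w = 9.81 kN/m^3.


Using gamma = gamma_w * (Gs + S*e) / (1 + e)
Numerator: Gs + S*e = 2.64 + 0.73*0.87 = 3.2751
Denominator: 1 + e = 1 + 0.87 = 1.87
gamma = 9.81 * 3.2751 / 1.87
gamma = 17.181 kN/m^3


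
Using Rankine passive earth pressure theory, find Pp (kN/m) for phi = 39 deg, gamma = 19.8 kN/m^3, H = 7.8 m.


Compute passive earth pressure coefficient:
Kp = tan^2(45 + phi/2) = tan^2(64.5) = 4.395495
Compute passive force:
Pp = 0.5 * Kp * gamma * H^2
Pp = 0.5 * 4.395495 * 19.8 * 7.8^2
Pp = 2647.48 kN/m


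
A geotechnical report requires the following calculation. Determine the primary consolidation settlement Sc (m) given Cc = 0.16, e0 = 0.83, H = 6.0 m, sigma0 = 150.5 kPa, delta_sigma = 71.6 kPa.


Result: 0.0887 m

Derivation:
Using Sc = Cc * H / (1 + e0) * log10((sigma0 + delta_sigma) / sigma0)
Stress ratio = (150.5 + 71.6) / 150.5 = 1.47575
log10(1.47575) = 0.169012
Cc * H / (1 + e0) = 0.16 * 6.0 / (1 + 0.83) = 0.52459
Sc = 0.52459 * 0.169012
Sc = 0.0887 m


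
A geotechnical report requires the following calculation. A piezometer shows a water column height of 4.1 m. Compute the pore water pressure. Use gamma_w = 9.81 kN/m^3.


Result: 40.22 kPa

Derivation:
Using u = gamma_w * h_w
u = 9.81 * 4.1
u = 40.22 kPa


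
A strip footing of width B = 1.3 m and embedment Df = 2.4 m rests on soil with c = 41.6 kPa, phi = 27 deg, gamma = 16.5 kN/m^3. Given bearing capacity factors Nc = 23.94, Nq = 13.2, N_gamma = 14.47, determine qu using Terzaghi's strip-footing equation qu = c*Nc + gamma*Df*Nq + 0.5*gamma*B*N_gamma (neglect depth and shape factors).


Compute qu = c*Nc + gamma*Df*Nq + 0.5*gamma*B*N_gamma
Term 1: 41.6 * 23.94 = 995.904
Term 2: 16.5 * 2.4 * 13.2 = 522.72
Term 3: 0.5 * 16.5 * 1.3 * 14.47 = 155.19075
qu = 995.904 + 522.72 + 155.19075
qu = 1673.81 kPa


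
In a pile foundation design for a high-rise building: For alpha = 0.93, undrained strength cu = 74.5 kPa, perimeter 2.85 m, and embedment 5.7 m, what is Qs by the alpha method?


Result: 1125.53 kN

Derivation:
Using Qs = alpha * cu * perimeter * L
Qs = 0.93 * 74.5 * 2.85 * 5.7
Qs = 1125.53 kN


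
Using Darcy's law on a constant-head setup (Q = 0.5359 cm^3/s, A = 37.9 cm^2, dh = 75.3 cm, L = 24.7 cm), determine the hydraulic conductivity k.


Result: 0.004638 cm/s

Derivation:
Compute hydraulic gradient:
i = dh / L = 75.3 / 24.7 = 3.04858
Then apply Darcy's law:
k = Q / (A * i)
k = 0.5359 / (37.9 * 3.04858)
k = 0.5359 / 115.541
k = 0.004638 cm/s


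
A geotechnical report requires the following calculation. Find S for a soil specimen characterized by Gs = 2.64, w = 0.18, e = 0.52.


Result: 0.9138

Derivation:
Using S = Gs * w / e
S = 2.64 * 0.18 / 0.52
S = 0.9138


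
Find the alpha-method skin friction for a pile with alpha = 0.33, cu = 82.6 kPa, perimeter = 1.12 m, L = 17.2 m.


Result: 525.1 kN

Derivation:
Using Qs = alpha * cu * perimeter * L
Qs = 0.33 * 82.6 * 1.12 * 17.2
Qs = 525.1 kN


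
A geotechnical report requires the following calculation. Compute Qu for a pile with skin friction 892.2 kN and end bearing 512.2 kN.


Result: 1404.4 kN

Derivation:
Using Qu = Qf + Qb
Qu = 892.2 + 512.2
Qu = 1404.4 kN


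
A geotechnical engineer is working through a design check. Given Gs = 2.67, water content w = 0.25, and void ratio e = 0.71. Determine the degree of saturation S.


Using S = Gs * w / e
S = 2.67 * 0.25 / 0.71
S = 0.9401


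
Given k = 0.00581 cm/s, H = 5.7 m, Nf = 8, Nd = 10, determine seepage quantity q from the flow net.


Convert k to m/s for unit consistency with H:
k = 0.00581 cm/s = 0.00581 / 100 m/s = 5.81e-05 m/s
Using q = k * H * Nf / Nd
Nf / Nd = 8 / 10 = 0.8
q = 5.81e-05 * 5.7 * 0.8
q = 0.0002649 m^3/s per m


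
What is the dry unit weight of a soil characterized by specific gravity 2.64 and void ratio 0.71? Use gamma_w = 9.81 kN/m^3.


Using gamma_d = Gs * gamma_w / (1 + e)
gamma_d = 2.64 * 9.81 / (1 + 0.71)
gamma_d = 2.64 * 9.81 / 1.71
gamma_d = 15.145 kN/m^3


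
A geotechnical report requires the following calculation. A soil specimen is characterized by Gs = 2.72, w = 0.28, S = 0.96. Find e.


Using the relation e = Gs * w / S
e = 2.72 * 0.28 / 0.96
e = 0.7933


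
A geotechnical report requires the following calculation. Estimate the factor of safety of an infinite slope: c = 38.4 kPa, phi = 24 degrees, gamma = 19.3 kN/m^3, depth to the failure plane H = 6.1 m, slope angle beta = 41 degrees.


Result: 1.171

Derivation:
Using Fs = c / (gamma*H*sin(beta)*cos(beta)) + tan(phi)/tan(beta)
Cohesion contribution = 38.4 / (19.3*6.1*sin(41)*cos(41))
Cohesion contribution = 0.658751
Friction contribution = tan(24)/tan(41) = 0.512177
Fs = 0.658751 + 0.512177
Fs = 1.171


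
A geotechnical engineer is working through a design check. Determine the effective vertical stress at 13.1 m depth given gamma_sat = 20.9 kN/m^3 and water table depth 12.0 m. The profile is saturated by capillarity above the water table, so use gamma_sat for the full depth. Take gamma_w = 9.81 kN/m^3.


Result: 263.0 kPa

Derivation:
Total stress = gamma_sat * depth
sigma = 20.9 * 13.1 = 273.79 kPa
Pore water pressure u = gamma_w * (depth - d_wt)
u = 9.81 * (13.1 - 12.0) = 10.791 kPa
Effective stress = sigma - u
sigma' = 273.79 - 10.791 = 263.0 kPa


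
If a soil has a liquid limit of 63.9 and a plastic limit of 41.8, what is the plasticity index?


Result: 22.1

Derivation:
Using PI = LL - PL
PI = 63.9 - 41.8
PI = 22.1
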